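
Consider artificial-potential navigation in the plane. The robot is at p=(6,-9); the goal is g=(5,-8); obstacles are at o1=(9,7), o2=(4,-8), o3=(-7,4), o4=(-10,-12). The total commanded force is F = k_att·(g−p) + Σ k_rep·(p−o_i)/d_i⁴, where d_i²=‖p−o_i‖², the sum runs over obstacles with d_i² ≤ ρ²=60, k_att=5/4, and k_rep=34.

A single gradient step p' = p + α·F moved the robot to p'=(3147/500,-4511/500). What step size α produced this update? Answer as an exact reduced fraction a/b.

α = 1/5

F_att = 5/4·(g−p) = 5/4·(-1,1) = (-1.2500,1.2500)
o1: d²=265 > ρ²=60 → inactive
o2: d²=5 ≤ ρ²=60; F_rep = 34·(2,-1)/5² = (2.7200,-1.3600)
o3: d²=338 > ρ²=60 → inactive
o4: d²=265 > ρ²=60 → inactive
F = F_att + ΣF_rep = (1.4700,-0.1100)
Δp = p'−p = (0.2940,-0.0220); α = Δx/Fx = (147/500) / (147/100) = 1/5
check: Δy/Fy = (-11/500) / (-11/100) = 1/5 ✓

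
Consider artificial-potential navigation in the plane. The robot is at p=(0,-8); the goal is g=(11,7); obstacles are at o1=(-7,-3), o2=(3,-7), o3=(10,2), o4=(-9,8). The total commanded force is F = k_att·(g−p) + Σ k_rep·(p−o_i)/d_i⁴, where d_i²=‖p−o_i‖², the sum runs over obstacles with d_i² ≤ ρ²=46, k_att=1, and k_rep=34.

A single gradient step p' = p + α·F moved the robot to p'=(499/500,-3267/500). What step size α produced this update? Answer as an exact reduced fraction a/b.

α = 1/10

F_att = 1·(g−p) = 1·(11,15) = (11.0000,15.0000)
o1: d²=74 > ρ²=46 → inactive
o2: d²=10 ≤ ρ²=46; F_rep = 34·(-3,-1)/10² = (-1.0200,-0.3400)
o3: d²=200 > ρ²=46 → inactive
o4: d²=337 > ρ²=46 → inactive
F = F_att + ΣF_rep = (9.9800,14.6600)
Δp = p'−p = (0.9980,1.4660); α = Δx/Fx = (499/500) / (499/50) = 1/10
check: Δy/Fy = (733/500) / (733/50) = 1/10 ✓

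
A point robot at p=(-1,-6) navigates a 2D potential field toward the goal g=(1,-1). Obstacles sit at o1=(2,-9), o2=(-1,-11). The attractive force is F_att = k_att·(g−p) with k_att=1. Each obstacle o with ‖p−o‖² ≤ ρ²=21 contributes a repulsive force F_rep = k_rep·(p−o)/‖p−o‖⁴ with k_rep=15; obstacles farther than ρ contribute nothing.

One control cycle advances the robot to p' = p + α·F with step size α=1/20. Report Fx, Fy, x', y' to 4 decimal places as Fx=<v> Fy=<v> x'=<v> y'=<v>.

F_att = 1·(g−p) = 1·(2,5) = (2.0000,5.0000)
o1: d²=18 ≤ ρ²=21; F_rep = 15·(-3,3)/18² = (-0.1389,0.1389)
o2: d²=25 > ρ²=21 → inactive
F = F_att + ΣF_rep = (1.8611,5.1389)
p' = p + 1/20·F = (-0.9069,-5.7431)

Fx=1.8611 Fy=5.1389 x'=-0.9069 y'=-5.7431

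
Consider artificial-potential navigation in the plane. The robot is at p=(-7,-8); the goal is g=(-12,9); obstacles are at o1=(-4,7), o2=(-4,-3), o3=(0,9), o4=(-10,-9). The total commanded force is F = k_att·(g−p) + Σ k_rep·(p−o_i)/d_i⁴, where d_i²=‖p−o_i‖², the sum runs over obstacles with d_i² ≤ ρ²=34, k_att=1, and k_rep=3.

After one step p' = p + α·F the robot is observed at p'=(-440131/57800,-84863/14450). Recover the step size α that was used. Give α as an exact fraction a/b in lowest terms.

F_att = 1·(g−p) = 1·(-5,17) = (-5.0000,17.0000)
o1: d²=234 > ρ²=34 → inactive
o2: d²=34 ≤ ρ²=34; F_rep = 3·(-3,-5)/34² = (-0.0078,-0.0130)
o3: d²=338 > ρ²=34 → inactive
o4: d²=10 ≤ ρ²=34; F_rep = 3·(3,1)/10² = (0.0900,0.0300)
F = F_att + ΣF_rep = (-4.9178,17.0170)
Δp = p'−p = (-0.6147,2.1271); α = Δx/Fx = (-35531/57800) / (-35531/7225) = 1/8
check: Δy/Fy = (30737/14450) / (122948/7225) = 1/8 ✓

α = 1/8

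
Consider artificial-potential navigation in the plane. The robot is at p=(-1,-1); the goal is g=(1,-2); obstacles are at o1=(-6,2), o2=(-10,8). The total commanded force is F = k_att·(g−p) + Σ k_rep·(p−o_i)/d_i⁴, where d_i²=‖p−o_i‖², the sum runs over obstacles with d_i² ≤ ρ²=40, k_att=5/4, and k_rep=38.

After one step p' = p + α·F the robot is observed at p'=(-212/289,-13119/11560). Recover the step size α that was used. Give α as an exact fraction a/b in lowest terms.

α = 1/10

F_att = 5/4·(g−p) = 5/4·(2,-1) = (2.5000,-1.2500)
o1: d²=34 ≤ ρ²=40; F_rep = 38·(5,-3)/34² = (0.1644,-0.0986)
o2: d²=162 > ρ²=40 → inactive
F = F_att + ΣF_rep = (2.6644,-1.3486)
Δp = p'−p = (0.2664,-0.1349); α = Δx/Fx = (77/289) / (770/289) = 1/10
check: Δy/Fy = (-1559/11560) / (-1559/1156) = 1/10 ✓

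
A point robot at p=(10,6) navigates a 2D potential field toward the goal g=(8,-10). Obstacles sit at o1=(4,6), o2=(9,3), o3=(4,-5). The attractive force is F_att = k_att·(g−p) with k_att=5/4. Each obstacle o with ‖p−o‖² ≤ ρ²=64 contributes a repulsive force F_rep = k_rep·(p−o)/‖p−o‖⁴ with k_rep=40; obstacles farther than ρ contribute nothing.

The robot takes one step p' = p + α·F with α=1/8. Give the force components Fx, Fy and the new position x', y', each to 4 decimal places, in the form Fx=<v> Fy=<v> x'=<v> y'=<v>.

Fx=-1.9148 Fy=-18.8000 x'=9.7606 y'=3.6500

F_att = 5/4·(g−p) = 5/4·(-2,-16) = (-2.5000,-20.0000)
o1: d²=36 ≤ ρ²=64; F_rep = 40·(6,0)/36² = (0.1852,0.0000)
o2: d²=10 ≤ ρ²=64; F_rep = 40·(1,3)/10² = (0.4000,1.2000)
o3: d²=157 > ρ²=64 → inactive
F = F_att + ΣF_rep = (-1.9148,-18.8000)
p' = p + 1/8·F = (9.7606,3.6500)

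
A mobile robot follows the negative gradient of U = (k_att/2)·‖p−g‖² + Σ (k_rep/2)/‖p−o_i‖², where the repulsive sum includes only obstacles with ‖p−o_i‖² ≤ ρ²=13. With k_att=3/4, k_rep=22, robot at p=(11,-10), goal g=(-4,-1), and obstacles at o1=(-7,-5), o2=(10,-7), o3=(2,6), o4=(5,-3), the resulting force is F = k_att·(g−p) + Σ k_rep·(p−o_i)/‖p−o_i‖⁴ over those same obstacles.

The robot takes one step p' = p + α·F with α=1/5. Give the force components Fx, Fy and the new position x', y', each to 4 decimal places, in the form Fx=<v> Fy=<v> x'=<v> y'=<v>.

Fx=-11.0300 Fy=6.0900 x'=8.7940 y'=-8.7820

F_att = 3/4·(g−p) = 3/4·(-15,9) = (-11.2500,6.7500)
o1: d²=349 > ρ²=13 → inactive
o2: d²=10 ≤ ρ²=13; F_rep = 22·(1,-3)/10² = (0.2200,-0.6600)
o3: d²=337 > ρ²=13 → inactive
o4: d²=85 > ρ²=13 → inactive
F = F_att + ΣF_rep = (-11.0300,6.0900)
p' = p + 1/5·F = (8.7940,-8.7820)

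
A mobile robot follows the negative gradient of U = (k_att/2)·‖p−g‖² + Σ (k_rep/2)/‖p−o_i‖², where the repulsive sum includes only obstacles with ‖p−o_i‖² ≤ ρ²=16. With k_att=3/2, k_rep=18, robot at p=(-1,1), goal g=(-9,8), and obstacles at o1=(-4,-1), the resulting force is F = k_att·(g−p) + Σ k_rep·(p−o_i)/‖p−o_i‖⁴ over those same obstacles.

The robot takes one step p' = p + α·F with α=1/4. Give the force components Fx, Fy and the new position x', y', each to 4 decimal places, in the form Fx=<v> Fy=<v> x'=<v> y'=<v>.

F_att = 3/2·(g−p) = 3/2·(-8,7) = (-12.0000,10.5000)
o1: d²=13 ≤ ρ²=16; F_rep = 18·(3,2)/13² = (0.3195,0.2130)
F = F_att + ΣF_rep = (-11.6805,10.7130)
p' = p + 1/4·F = (-3.9201,3.6783)

Fx=-11.6805 Fy=10.7130 x'=-3.9201 y'=3.6783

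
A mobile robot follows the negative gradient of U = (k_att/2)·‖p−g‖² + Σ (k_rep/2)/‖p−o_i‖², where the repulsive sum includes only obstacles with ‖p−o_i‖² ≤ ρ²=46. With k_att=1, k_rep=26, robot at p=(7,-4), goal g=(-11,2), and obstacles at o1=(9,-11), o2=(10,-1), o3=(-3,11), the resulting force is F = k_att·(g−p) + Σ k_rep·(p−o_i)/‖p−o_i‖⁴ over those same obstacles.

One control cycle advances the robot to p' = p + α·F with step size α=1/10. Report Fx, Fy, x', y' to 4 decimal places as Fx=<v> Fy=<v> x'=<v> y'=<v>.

F_att = 1·(g−p) = 1·(-18,6) = (-18.0000,6.0000)
o1: d²=53 > ρ²=46 → inactive
o2: d²=18 ≤ ρ²=46; F_rep = 26·(-3,-3)/18² = (-0.2407,-0.2407)
o3: d²=325 > ρ²=46 → inactive
F = F_att + ΣF_rep = (-18.2407,5.7593)
p' = p + 1/10·F = (5.1759,-3.4241)

Fx=-18.2407 Fy=5.7593 x'=5.1759 y'=-3.4241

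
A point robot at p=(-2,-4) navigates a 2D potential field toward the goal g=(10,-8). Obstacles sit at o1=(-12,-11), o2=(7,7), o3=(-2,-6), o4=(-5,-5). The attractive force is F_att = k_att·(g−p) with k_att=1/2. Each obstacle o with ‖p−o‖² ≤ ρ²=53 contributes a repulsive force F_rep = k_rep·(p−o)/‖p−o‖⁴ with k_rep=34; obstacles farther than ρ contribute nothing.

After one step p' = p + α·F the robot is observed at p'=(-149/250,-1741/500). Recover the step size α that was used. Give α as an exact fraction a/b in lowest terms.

α = 1/5

F_att = 1/2·(g−p) = 1/2·(12,-4) = (6.0000,-2.0000)
o1: d²=149 > ρ²=53 → inactive
o2: d²=202 > ρ²=53 → inactive
o3: d²=4 ≤ ρ²=53; F_rep = 34·(0,2)/4² = (0.0000,4.2500)
o4: d²=10 ≤ ρ²=53; F_rep = 34·(3,1)/10² = (1.0200,0.3400)
F = F_att + ΣF_rep = (7.0200,2.5900)
Δp = p'−p = (1.4040,0.5180); α = Δx/Fx = (351/250) / (351/50) = 1/5
check: Δy/Fy = (259/500) / (259/100) = 1/5 ✓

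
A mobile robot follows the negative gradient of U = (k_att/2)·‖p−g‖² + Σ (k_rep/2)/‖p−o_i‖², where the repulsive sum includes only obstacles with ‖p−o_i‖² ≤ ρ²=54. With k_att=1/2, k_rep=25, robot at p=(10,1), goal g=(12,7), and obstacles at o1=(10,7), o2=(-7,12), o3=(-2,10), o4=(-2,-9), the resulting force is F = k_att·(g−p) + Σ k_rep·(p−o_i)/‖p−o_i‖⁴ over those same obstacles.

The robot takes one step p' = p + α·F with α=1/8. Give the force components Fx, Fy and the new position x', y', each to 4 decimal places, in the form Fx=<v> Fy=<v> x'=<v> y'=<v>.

F_att = 1/2·(g−p) = 1/2·(2,6) = (1.0000,3.0000)
o1: d²=36 ≤ ρ²=54; F_rep = 25·(0,-6)/36² = (0.0000,-0.1157)
o2: d²=410 > ρ²=54 → inactive
o3: d²=225 > ρ²=54 → inactive
o4: d²=244 > ρ²=54 → inactive
F = F_att + ΣF_rep = (1.0000,2.8843)
p' = p + 1/8·F = (10.1250,1.3605)

Fx=1.0000 Fy=2.8843 x'=10.1250 y'=1.3605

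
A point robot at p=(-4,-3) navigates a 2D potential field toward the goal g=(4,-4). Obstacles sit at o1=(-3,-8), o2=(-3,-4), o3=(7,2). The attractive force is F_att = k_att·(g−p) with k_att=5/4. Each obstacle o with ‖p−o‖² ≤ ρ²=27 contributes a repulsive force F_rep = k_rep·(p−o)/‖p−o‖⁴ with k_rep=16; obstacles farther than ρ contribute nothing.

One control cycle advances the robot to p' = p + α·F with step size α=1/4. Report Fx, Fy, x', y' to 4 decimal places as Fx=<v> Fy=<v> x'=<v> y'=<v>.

Fx=5.9763 Fy=2.8683 x'=-2.5059 y'=-2.2829

F_att = 5/4·(g−p) = 5/4·(8,-1) = (10.0000,-1.2500)
o1: d²=26 ≤ ρ²=27; F_rep = 16·(-1,5)/26² = (-0.0237,0.1183)
o2: d²=2 ≤ ρ²=27; F_rep = 16·(-1,1)/2² = (-4.0000,4.0000)
o3: d²=146 > ρ²=27 → inactive
F = F_att + ΣF_rep = (5.9763,2.8683)
p' = p + 1/4·F = (-2.5059,-2.2829)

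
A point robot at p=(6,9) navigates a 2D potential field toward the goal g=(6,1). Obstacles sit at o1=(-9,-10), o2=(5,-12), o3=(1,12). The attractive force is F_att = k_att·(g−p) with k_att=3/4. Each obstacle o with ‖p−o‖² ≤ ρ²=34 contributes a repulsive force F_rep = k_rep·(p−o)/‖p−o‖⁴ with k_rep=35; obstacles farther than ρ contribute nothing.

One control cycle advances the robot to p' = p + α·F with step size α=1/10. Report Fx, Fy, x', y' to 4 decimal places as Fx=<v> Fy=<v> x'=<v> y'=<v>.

Fx=0.1514 Fy=-6.0908 x'=6.0151 y'=8.3909

F_att = 3/4·(g−p) = 3/4·(0,-8) = (0.0000,-6.0000)
o1: d²=586 > ρ²=34 → inactive
o2: d²=442 > ρ²=34 → inactive
o3: d²=34 ≤ ρ²=34; F_rep = 35·(5,-3)/34² = (0.1514,-0.0908)
F = F_att + ΣF_rep = (0.1514,-6.0908)
p' = p + 1/10·F = (6.0151,8.3909)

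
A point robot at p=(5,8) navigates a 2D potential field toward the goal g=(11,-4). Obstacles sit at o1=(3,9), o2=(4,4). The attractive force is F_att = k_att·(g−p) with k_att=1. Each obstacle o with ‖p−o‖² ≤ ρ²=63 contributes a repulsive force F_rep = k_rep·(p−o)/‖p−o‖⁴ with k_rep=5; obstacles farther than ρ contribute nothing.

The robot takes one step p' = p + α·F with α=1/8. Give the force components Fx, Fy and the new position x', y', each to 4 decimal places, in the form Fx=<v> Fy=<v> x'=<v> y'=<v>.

F_att = 1·(g−p) = 1·(6,-12) = (6.0000,-12.0000)
o1: d²=5 ≤ ρ²=63; F_rep = 5·(2,-1)/5² = (0.4000,-0.2000)
o2: d²=17 ≤ ρ²=63; F_rep = 5·(1,4)/17² = (0.0173,0.0692)
F = F_att + ΣF_rep = (6.4173,-12.1308)
p' = p + 1/8·F = (5.8022,6.4837)

Fx=6.4173 Fy=-12.1308 x'=5.8022 y'=6.4837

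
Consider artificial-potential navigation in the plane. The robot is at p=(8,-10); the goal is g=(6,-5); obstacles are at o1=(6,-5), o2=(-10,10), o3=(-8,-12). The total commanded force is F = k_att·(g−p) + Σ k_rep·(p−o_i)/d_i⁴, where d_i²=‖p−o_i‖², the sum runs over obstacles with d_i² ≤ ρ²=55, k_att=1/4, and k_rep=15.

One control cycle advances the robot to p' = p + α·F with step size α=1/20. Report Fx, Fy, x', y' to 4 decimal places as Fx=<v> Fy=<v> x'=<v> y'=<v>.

Fx=-0.4643 Fy=1.1608 x'=7.9768 y'=-9.9420

F_att = 1/4·(g−p) = 1/4·(-2,5) = (-0.5000,1.2500)
o1: d²=29 ≤ ρ²=55; F_rep = 15·(2,-5)/29² = (0.0357,-0.0892)
o2: d²=724 > ρ²=55 → inactive
o3: d²=260 > ρ²=55 → inactive
F = F_att + ΣF_rep = (-0.4643,1.1608)
p' = p + 1/20·F = (7.9768,-9.9420)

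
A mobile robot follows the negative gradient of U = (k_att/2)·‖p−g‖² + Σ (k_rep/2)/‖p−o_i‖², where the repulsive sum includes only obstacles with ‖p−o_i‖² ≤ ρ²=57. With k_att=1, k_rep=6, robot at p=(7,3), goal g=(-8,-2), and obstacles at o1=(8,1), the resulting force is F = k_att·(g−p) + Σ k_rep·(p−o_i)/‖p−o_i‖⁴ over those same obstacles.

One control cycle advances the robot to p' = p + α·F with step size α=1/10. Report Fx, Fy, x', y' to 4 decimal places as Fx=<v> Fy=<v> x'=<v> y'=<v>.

F_att = 1·(g−p) = 1·(-15,-5) = (-15.0000,-5.0000)
o1: d²=5 ≤ ρ²=57; F_rep = 6·(-1,2)/5² = (-0.2400,0.4800)
F = F_att + ΣF_rep = (-15.2400,-4.5200)
p' = p + 1/10·F = (5.4760,2.5480)

Fx=-15.2400 Fy=-4.5200 x'=5.4760 y'=2.5480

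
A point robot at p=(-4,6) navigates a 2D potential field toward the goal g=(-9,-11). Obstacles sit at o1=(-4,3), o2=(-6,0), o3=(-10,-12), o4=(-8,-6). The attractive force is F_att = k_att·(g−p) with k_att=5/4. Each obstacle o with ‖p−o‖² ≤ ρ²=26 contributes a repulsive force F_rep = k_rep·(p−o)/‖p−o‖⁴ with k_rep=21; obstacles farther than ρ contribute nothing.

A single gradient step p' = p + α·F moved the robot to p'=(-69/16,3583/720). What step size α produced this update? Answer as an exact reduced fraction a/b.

F_att = 5/4·(g−p) = 5/4·(-5,-17) = (-6.2500,-21.2500)
o1: d²=9 ≤ ρ²=26; F_rep = 21·(0,3)/9² = (0.0000,0.7778)
o2: d²=40 > ρ²=26 → inactive
o3: d²=360 > ρ²=26 → inactive
o4: d²=160 > ρ²=26 → inactive
F = F_att + ΣF_rep = (-6.2500,-20.4722)
Δp = p'−p = (-0.3125,-1.0236); α = Δx/Fx = (-5/16) / (-25/4) = 1/20
check: Δy/Fy = (-737/720) / (-737/36) = 1/20 ✓

α = 1/20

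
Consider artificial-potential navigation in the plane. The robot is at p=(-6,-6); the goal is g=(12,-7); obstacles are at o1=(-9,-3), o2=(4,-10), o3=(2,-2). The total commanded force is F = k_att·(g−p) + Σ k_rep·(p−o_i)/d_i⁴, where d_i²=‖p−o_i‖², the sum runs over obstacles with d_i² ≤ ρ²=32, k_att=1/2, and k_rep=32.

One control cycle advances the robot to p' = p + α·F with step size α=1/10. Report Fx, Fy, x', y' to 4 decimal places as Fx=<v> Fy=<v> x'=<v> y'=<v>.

Fx=9.2963 Fy=-0.7963 x'=-5.0704 y'=-6.0796

F_att = 1/2·(g−p) = 1/2·(18,-1) = (9.0000,-0.5000)
o1: d²=18 ≤ ρ²=32; F_rep = 32·(3,-3)/18² = (0.2963,-0.2963)
o2: d²=116 > ρ²=32 → inactive
o3: d²=80 > ρ²=32 → inactive
F = F_att + ΣF_rep = (9.2963,-0.7963)
p' = p + 1/10·F = (-5.0704,-6.0796)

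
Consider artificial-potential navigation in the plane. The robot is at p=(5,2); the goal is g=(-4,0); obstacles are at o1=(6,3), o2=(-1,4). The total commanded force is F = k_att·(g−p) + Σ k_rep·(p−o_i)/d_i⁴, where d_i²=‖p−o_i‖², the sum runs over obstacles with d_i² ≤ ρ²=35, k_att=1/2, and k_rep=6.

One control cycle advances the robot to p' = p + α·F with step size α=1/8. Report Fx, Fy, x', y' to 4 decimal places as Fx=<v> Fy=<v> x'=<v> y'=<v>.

F_att = 1/2·(g−p) = 1/2·(-9,-2) = (-4.5000,-1.0000)
o1: d²=2 ≤ ρ²=35; F_rep = 6·(-1,-1)/2² = (-1.5000,-1.5000)
o2: d²=40 > ρ²=35 → inactive
F = F_att + ΣF_rep = (-6.0000,-2.5000)
p' = p + 1/8·F = (4.2500,1.6875)

Fx=-6.0000 Fy=-2.5000 x'=4.2500 y'=1.6875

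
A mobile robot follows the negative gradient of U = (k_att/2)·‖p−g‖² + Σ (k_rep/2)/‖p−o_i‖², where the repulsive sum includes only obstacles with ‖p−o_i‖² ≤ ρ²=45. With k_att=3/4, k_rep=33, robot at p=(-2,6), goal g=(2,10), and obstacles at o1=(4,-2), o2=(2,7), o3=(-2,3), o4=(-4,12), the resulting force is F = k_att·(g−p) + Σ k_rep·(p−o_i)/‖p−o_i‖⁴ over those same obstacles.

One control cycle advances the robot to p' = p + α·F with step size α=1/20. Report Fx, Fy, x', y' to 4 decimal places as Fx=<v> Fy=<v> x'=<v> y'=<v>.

Fx=2.5845 Fy=3.9843 x'=-1.8708 y'=6.1992

F_att = 3/4·(g−p) = 3/4·(4,4) = (3.0000,3.0000)
o1: d²=100 > ρ²=45 → inactive
o2: d²=17 ≤ ρ²=45; F_rep = 33·(-4,-1)/17² = (-0.4567,-0.1142)
o3: d²=9 ≤ ρ²=45; F_rep = 33·(0,3)/9² = (0.0000,1.2222)
o4: d²=40 ≤ ρ²=45; F_rep = 33·(2,-6)/40² = (0.0413,-0.1237)
F = F_att + ΣF_rep = (2.5845,3.9843)
p' = p + 1/20·F = (-1.8708,6.1992)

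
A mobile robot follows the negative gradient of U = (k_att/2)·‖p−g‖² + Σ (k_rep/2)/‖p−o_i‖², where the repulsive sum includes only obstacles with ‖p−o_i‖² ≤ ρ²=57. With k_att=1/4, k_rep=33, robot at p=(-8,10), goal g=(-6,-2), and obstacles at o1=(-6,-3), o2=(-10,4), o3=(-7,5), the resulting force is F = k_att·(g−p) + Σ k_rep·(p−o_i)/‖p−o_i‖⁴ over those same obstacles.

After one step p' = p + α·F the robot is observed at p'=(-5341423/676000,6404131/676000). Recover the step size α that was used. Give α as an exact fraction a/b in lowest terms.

α = 1/5

F_att = 1/4·(g−p) = 1/4·(2,-12) = (0.5000,-3.0000)
o1: d²=173 > ρ²=57 → inactive
o2: d²=40 ≤ ρ²=57; F_rep = 33·(2,6)/40² = (0.0413,0.1237)
o3: d²=26 ≤ ρ²=57; F_rep = 33·(-1,5)/26² = (-0.0488,0.2441)
F = F_att + ΣF_rep = (0.4924,-2.6322)
Δp = p'−p = (0.0985,-0.5264); α = Δx/Fx = (66577/676000) / (66577/135200) = 1/5
check: Δy/Fy = (-355869/676000) / (-355869/135200) = 1/5 ✓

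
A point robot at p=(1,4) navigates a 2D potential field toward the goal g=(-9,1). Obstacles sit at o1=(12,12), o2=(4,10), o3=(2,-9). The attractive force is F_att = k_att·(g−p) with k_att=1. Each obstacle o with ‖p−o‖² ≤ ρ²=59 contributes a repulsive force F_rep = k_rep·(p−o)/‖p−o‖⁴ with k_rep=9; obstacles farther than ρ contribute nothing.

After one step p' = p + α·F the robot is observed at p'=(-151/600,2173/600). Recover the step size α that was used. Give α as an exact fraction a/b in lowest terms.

α = 1/8

F_att = 1·(g−p) = 1·(-10,-3) = (-10.0000,-3.0000)
o1: d²=185 > ρ²=59 → inactive
o2: d²=45 ≤ ρ²=59; F_rep = 9·(-3,-6)/45² = (-0.0133,-0.0267)
o3: d²=170 > ρ²=59 → inactive
F = F_att + ΣF_rep = (-10.0133,-3.0267)
Δp = p'−p = (-1.2517,-0.3783); α = Δx/Fx = (-751/600) / (-751/75) = 1/8
check: Δy/Fy = (-227/600) / (-227/75) = 1/8 ✓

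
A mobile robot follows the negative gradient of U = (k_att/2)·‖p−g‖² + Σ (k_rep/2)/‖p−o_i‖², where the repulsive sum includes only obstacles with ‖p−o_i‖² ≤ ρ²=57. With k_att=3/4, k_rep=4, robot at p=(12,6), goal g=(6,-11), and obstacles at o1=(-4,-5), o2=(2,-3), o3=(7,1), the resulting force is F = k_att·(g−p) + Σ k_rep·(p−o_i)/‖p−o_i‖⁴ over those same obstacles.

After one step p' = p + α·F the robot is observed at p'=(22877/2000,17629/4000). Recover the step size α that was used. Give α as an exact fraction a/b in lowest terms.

α = 1/8

F_att = 3/4·(g−p) = 3/4·(-6,-17) = (-4.5000,-12.7500)
o1: d²=377 > ρ²=57 → inactive
o2: d²=181 > ρ²=57 → inactive
o3: d²=50 ≤ ρ²=57; F_rep = 4·(5,5)/50² = (0.0080,0.0080)
F = F_att + ΣF_rep = (-4.4920,-12.7420)
Δp = p'−p = (-0.5615,-1.5928); α = Δx/Fx = (-1123/2000) / (-1123/250) = 1/8
check: Δy/Fy = (-6371/4000) / (-6371/500) = 1/8 ✓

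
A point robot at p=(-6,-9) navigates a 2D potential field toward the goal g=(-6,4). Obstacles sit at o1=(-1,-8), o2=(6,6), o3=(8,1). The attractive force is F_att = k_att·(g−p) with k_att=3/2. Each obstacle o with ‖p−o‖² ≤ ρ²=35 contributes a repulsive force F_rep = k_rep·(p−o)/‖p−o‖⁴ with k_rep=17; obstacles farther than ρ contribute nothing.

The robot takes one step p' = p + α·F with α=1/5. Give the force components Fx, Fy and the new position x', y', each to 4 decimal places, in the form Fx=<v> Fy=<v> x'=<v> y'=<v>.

F_att = 3/2·(g−p) = 3/2·(0,13) = (0.0000,19.5000)
o1: d²=26 ≤ ρ²=35; F_rep = 17·(-5,-1)/26² = (-0.1257,-0.0251)
o2: d²=369 > ρ²=35 → inactive
o3: d²=296 > ρ²=35 → inactive
F = F_att + ΣF_rep = (-0.1257,19.4749)
p' = p + 1/5·F = (-6.0251,-5.1050)

Fx=-0.1257 Fy=19.4749 x'=-6.0251 y'=-5.1050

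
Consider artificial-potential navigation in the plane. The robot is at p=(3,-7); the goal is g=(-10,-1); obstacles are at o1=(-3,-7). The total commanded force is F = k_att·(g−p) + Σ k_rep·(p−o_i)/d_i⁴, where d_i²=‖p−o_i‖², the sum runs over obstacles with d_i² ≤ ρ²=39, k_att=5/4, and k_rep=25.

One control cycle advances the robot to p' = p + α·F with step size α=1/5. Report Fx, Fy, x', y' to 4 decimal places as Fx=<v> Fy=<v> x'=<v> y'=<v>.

Fx=-16.1343 Fy=7.5000 x'=-0.2269 y'=-5.5000

F_att = 5/4·(g−p) = 5/4·(-13,6) = (-16.2500,7.5000)
o1: d²=36 ≤ ρ²=39; F_rep = 25·(6,0)/36² = (0.1157,0.0000)
F = F_att + ΣF_rep = (-16.1343,7.5000)
p' = p + 1/5·F = (-0.2269,-5.5000)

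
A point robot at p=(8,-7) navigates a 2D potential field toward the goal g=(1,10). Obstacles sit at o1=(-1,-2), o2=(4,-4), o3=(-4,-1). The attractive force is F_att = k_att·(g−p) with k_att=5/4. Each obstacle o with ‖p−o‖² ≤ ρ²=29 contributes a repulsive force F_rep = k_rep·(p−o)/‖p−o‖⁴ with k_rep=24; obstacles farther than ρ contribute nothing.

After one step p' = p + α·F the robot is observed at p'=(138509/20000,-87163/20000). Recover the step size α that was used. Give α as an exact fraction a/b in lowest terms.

α = 1/8

F_att = 5/4·(g−p) = 5/4·(-7,17) = (-8.7500,21.2500)
o1: d²=106 > ρ²=29 → inactive
o2: d²=25 ≤ ρ²=29; F_rep = 24·(4,-3)/25² = (0.1536,-0.1152)
o3: d²=180 > ρ²=29 → inactive
F = F_att + ΣF_rep = (-8.5964,21.1348)
Δp = p'−p = (-1.0745,2.6418); α = Δx/Fx = (-21491/20000) / (-21491/2500) = 1/8
check: Δy/Fy = (52837/20000) / (52837/2500) = 1/8 ✓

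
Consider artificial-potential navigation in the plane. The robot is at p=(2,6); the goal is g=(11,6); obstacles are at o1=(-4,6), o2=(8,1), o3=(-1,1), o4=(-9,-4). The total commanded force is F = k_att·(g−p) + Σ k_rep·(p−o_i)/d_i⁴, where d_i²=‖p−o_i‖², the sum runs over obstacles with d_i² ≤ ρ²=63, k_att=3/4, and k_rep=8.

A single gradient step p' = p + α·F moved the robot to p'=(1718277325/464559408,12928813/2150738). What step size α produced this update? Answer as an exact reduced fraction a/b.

F_att = 3/4·(g−p) = 3/4·(9,0) = (6.7500,0.0000)
o1: d²=36 ≤ ρ²=63; F_rep = 8·(6,0)/36² = (0.0370,0.0000)
o2: d²=61 ≤ ρ²=63; F_rep = 8·(-6,5)/61² = (-0.0129,0.0107)
o3: d²=34 ≤ ρ²=63; F_rep = 8·(3,5)/34² = (0.0208,0.0346)
o4: d²=221 > ρ²=63 → inactive
F = F_att + ΣF_rep = (6.7949,0.0454)
Δp = p'−p = (1.6987,0.0113); α = Δx/Fx = (789158509/464559408) / (789158509/116139852) = 1/4
check: Δy/Fy = (24385/2150738) / (48770/1075369) = 1/4 ✓

α = 1/4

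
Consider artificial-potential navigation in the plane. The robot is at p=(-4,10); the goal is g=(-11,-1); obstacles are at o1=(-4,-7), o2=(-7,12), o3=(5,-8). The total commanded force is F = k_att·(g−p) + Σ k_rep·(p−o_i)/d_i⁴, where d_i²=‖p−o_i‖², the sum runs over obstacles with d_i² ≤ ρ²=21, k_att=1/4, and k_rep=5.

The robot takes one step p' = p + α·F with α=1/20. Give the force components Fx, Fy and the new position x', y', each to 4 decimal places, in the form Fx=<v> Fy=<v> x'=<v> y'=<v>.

F_att = 1/4·(g−p) = 1/4·(-7,-11) = (-1.7500,-2.7500)
o1: d²=289 > ρ²=21 → inactive
o2: d²=13 ≤ ρ²=21; F_rep = 5·(3,-2)/13² = (0.0888,-0.0592)
o3: d²=405 > ρ²=21 → inactive
F = F_att + ΣF_rep = (-1.6612,-2.8092)
p' = p + 1/20·F = (-4.0831,9.8595)

Fx=-1.6612 Fy=-2.8092 x'=-4.0831 y'=9.8595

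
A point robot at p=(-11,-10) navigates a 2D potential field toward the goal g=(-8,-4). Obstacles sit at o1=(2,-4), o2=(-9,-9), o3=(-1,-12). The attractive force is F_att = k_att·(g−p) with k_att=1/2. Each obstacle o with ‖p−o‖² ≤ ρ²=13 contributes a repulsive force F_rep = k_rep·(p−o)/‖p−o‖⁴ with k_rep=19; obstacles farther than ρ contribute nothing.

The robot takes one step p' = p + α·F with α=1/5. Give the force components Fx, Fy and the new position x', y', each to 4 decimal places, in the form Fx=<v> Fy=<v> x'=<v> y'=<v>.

F_att = 1/2·(g−p) = 1/2·(3,6) = (1.5000,3.0000)
o1: d²=205 > ρ²=13 → inactive
o2: d²=5 ≤ ρ²=13; F_rep = 19·(-2,-1)/5² = (-1.5200,-0.7600)
o3: d²=104 > ρ²=13 → inactive
F = F_att + ΣF_rep = (-0.0200,2.2400)
p' = p + 1/5·F = (-11.0040,-9.5520)

Fx=-0.0200 Fy=2.2400 x'=-11.0040 y'=-9.5520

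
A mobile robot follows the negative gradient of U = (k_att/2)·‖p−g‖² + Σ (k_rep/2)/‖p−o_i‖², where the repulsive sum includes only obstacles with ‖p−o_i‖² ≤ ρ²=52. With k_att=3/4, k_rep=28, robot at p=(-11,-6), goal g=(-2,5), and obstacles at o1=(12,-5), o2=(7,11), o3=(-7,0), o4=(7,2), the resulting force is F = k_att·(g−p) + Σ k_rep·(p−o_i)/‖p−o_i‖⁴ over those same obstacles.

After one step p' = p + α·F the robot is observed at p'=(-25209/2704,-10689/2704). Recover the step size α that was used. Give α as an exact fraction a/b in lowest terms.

F_att = 3/4·(g−p) = 3/4·(9,11) = (6.7500,8.2500)
o1: d²=530 > ρ²=52 → inactive
o2: d²=613 > ρ²=52 → inactive
o3: d²=52 ≤ ρ²=52; F_rep = 28·(-4,-6)/52² = (-0.0414,-0.0621)
o4: d²=388 > ρ²=52 → inactive
F = F_att + ΣF_rep = (6.7086,8.1879)
Δp = p'−p = (1.6771,2.0470); α = Δx/Fx = (4535/2704) / (4535/676) = 1/4
check: Δy/Fy = (5535/2704) / (5535/676) = 1/4 ✓

α = 1/4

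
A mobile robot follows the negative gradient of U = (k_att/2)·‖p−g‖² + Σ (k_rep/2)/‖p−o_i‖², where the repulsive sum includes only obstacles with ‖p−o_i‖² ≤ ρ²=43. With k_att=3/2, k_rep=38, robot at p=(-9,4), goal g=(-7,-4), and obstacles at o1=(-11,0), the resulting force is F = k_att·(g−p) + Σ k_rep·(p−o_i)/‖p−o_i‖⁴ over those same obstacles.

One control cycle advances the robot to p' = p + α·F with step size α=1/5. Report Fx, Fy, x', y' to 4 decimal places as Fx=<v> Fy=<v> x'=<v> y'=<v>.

F_att = 3/2·(g−p) = 3/2·(2,-8) = (3.0000,-12.0000)
o1: d²=20 ≤ ρ²=43; F_rep = 38·(2,4)/20² = (0.1900,0.3800)
F = F_att + ΣF_rep = (3.1900,-11.6200)
p' = p + 1/5·F = (-8.3620,1.6760)

Fx=3.1900 Fy=-11.6200 x'=-8.3620 y'=1.6760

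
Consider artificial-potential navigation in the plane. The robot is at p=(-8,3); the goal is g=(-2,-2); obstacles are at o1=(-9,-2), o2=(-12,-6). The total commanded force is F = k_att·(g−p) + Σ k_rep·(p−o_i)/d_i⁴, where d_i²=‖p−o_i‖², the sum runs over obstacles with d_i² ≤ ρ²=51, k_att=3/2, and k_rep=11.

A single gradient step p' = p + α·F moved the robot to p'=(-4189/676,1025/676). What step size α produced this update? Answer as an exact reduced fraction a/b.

α = 1/5

F_att = 3/2·(g−p) = 3/2·(6,-5) = (9.0000,-7.5000)
o1: d²=26 ≤ ρ²=51; F_rep = 11·(1,5)/26² = (0.0163,0.0814)
o2: d²=97 > ρ²=51 → inactive
F = F_att + ΣF_rep = (9.0163,-7.4186)
Δp = p'−p = (1.8033,-1.4837); α = Δx/Fx = (1219/676) / (6095/676) = 1/5
check: Δy/Fy = (-1003/676) / (-5015/676) = 1/5 ✓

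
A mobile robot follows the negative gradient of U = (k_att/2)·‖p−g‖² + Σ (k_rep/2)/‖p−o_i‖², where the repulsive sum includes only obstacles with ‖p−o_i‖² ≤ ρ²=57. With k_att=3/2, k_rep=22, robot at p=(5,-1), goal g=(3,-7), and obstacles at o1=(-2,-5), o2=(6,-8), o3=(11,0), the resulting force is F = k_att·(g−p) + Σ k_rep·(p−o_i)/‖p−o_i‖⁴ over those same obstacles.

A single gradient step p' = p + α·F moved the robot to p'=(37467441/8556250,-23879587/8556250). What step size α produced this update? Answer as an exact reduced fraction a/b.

F_att = 3/2·(g−p) = 3/2·(-2,-6) = (-3.0000,-9.0000)
o1: d²=65 > ρ²=57 → inactive
o2: d²=50 ≤ ρ²=57; F_rep = 22·(-1,7)/50² = (-0.0088,0.0616)
o3: d²=37 ≤ ρ²=57; F_rep = 22·(-6,-1)/37² = (-0.0964,-0.0161)
F = F_att + ΣF_rep = (-3.1052,-8.9545)
Δp = p'−p = (-0.6210,-1.7909); α = Δx/Fx = (-5313809/8556250) / (-5313809/1711250) = 1/5
check: Δy/Fy = (-15323337/8556250) / (-15323337/1711250) = 1/5 ✓

α = 1/5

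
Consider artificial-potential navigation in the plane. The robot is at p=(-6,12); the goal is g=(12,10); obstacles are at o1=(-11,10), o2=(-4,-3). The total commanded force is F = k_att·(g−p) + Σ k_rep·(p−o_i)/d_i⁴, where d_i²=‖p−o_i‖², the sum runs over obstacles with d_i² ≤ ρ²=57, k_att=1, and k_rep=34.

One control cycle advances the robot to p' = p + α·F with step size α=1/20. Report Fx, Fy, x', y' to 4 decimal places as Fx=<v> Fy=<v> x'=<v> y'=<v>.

Fx=18.2021 Fy=-1.9191 x'=-5.0899 y'=11.9040

F_att = 1·(g−p) = 1·(18,-2) = (18.0000,-2.0000)
o1: d²=29 ≤ ρ²=57; F_rep = 34·(5,2)/29² = (0.2021,0.0809)
o2: d²=229 > ρ²=57 → inactive
F = F_att + ΣF_rep = (18.2021,-1.9191)
p' = p + 1/20·F = (-5.0899,11.9040)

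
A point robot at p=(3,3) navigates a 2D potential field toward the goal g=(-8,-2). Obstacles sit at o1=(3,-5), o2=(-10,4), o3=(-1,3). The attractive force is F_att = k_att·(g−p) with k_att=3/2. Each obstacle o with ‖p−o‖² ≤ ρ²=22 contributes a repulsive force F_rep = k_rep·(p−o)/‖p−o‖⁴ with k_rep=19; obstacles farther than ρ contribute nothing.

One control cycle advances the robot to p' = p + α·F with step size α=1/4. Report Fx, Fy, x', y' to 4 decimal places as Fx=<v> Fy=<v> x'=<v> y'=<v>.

Fx=-16.2031 Fy=-7.5000 x'=-1.0508 y'=1.1250

F_att = 3/2·(g−p) = 3/2·(-11,-5) = (-16.5000,-7.5000)
o1: d²=64 > ρ²=22 → inactive
o2: d²=170 > ρ²=22 → inactive
o3: d²=16 ≤ ρ²=22; F_rep = 19·(4,0)/16² = (0.2969,0.0000)
F = F_att + ΣF_rep = (-16.2031,-7.5000)
p' = p + 1/4·F = (-1.0508,1.1250)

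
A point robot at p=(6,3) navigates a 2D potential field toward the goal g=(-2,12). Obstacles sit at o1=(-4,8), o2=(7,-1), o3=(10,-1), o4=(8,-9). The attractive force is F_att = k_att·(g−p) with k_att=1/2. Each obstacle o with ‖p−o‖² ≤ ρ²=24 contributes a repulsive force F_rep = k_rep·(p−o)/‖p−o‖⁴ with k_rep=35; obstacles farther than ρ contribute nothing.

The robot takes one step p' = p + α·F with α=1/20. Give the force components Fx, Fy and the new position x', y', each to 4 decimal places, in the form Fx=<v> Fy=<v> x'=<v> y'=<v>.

F_att = 1/2·(g−p) = 1/2·(-8,9) = (-4.0000,4.5000)
o1: d²=125 > ρ²=24 → inactive
o2: d²=17 ≤ ρ²=24; F_rep = 35·(-1,4)/17² = (-0.1211,0.4844)
o3: d²=32 > ρ²=24 → inactive
o4: d²=148 > ρ²=24 → inactive
F = F_att + ΣF_rep = (-4.1211,4.9844)
p' = p + 1/20·F = (5.7939,3.2492)

Fx=-4.1211 Fy=4.9844 x'=5.7939 y'=3.2492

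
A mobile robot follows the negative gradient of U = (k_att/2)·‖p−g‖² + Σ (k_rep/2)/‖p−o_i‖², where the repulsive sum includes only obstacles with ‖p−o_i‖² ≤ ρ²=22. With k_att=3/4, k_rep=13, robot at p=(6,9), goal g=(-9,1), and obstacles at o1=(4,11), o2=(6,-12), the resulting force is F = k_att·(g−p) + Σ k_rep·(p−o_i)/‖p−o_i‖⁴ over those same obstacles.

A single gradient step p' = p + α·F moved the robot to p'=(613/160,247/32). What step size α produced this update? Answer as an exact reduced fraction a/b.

α = 1/5

F_att = 3/4·(g−p) = 3/4·(-15,-8) = (-11.2500,-6.0000)
o1: d²=8 ≤ ρ²=22; F_rep = 13·(2,-2)/8² = (0.4062,-0.4062)
o2: d²=441 > ρ²=22 → inactive
F = F_att + ΣF_rep = (-10.8438,-6.4062)
Δp = p'−p = (-2.1688,-1.2812); α = Δx/Fx = (-347/160) / (-347/32) = 1/5
check: Δy/Fy = (-41/32) / (-205/32) = 1/5 ✓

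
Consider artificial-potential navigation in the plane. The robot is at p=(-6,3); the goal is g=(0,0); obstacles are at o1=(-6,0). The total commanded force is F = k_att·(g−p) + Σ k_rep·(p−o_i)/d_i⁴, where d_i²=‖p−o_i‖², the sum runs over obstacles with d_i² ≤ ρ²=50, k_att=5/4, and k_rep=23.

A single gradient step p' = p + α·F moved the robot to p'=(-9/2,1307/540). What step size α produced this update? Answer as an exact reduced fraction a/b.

F_att = 5/4·(g−p) = 5/4·(6,-3) = (7.5000,-3.7500)
o1: d²=9 ≤ ρ²=50; F_rep = 23·(0,3)/9² = (0.0000,0.8519)
F = F_att + ΣF_rep = (7.5000,-2.8981)
Δp = p'−p = (1.5000,-0.5796); α = Δx/Fx = (3/2) / (15/2) = 1/5
check: Δy/Fy = (-313/540) / (-313/108) = 1/5 ✓

α = 1/5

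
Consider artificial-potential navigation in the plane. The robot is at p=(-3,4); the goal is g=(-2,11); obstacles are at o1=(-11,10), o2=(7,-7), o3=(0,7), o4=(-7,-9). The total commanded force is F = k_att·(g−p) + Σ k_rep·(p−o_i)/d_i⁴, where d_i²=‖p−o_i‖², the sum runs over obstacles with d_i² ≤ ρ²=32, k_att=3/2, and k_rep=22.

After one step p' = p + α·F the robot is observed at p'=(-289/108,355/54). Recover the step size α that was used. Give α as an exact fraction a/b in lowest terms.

F_att = 3/2·(g−p) = 3/2·(1,7) = (1.5000,10.5000)
o1: d²=100 > ρ²=32 → inactive
o2: d²=221 > ρ²=32 → inactive
o3: d²=18 ≤ ρ²=32; F_rep = 22·(-3,-3)/18² = (-0.2037,-0.2037)
o4: d²=185 > ρ²=32 → inactive
F = F_att + ΣF_rep = (1.2963,10.2963)
Δp = p'−p = (0.3241,2.5741); α = Δx/Fx = (35/108) / (35/27) = 1/4
check: Δy/Fy = (139/54) / (278/27) = 1/4 ✓

α = 1/4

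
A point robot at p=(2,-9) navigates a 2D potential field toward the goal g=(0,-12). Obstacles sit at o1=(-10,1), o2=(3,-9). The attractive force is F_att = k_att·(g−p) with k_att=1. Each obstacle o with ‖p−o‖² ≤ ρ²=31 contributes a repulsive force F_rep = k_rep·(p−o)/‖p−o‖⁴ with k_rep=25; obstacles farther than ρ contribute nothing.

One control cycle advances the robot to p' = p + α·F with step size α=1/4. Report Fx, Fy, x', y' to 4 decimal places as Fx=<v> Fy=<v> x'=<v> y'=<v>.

Fx=-27.0000 Fy=-3.0000 x'=-4.7500 y'=-9.7500

F_att = 1·(g−p) = 1·(-2,-3) = (-2.0000,-3.0000)
o1: d²=244 > ρ²=31 → inactive
o2: d²=1 ≤ ρ²=31; F_rep = 25·(-1,0)/1² = (-25.0000,0.0000)
F = F_att + ΣF_rep = (-27.0000,-3.0000)
p' = p + 1/4·F = (-4.7500,-9.7500)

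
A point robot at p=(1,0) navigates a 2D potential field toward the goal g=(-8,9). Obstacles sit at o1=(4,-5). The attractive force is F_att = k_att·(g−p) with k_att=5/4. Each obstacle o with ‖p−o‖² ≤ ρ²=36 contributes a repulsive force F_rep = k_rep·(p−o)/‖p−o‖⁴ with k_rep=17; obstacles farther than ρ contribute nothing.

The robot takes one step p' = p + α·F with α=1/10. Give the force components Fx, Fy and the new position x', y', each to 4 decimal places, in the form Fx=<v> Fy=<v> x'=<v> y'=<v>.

F_att = 5/4·(g−p) = 5/4·(-9,9) = (-11.2500,11.2500)
o1: d²=34 ≤ ρ²=36; F_rep = 17·(-3,5)/34² = (-0.0441,0.0735)
F = F_att + ΣF_rep = (-11.2941,11.3235)
p' = p + 1/10·F = (-0.1294,1.1324)

Fx=-11.2941 Fy=11.3235 x'=-0.1294 y'=1.1324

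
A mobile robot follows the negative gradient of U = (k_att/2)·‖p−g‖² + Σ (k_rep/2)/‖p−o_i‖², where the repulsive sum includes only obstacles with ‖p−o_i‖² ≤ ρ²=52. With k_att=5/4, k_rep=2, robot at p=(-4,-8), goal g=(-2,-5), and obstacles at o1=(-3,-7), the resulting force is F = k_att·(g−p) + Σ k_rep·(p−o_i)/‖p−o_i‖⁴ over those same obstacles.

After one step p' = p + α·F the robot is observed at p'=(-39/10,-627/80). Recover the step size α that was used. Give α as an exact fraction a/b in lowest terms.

F_att = 5/4·(g−p) = 5/4·(2,3) = (2.5000,3.7500)
o1: d²=2 ≤ ρ²=52; F_rep = 2·(-1,-1)/2² = (-0.5000,-0.5000)
F = F_att + ΣF_rep = (2.0000,3.2500)
Δp = p'−p = (0.1000,0.1625); α = Δx/Fx = (1/10) / (2) = 1/20
check: Δy/Fy = (13/80) / (13/4) = 1/20 ✓

α = 1/20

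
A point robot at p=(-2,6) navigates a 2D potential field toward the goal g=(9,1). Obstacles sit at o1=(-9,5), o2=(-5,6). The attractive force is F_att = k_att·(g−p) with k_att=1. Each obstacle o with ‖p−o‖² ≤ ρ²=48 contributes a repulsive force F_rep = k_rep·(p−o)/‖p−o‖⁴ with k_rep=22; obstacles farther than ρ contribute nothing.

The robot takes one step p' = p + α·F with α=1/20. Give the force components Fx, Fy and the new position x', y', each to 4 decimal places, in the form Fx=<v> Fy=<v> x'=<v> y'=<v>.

F_att = 1·(g−p) = 1·(11,-5) = (11.0000,-5.0000)
o1: d²=50 > ρ²=48 → inactive
o2: d²=9 ≤ ρ²=48; F_rep = 22·(3,0)/9² = (0.8148,0.0000)
F = F_att + ΣF_rep = (11.8148,-5.0000)
p' = p + 1/20·F = (-1.4093,5.7500)

Fx=11.8148 Fy=-5.0000 x'=-1.4093 y'=5.7500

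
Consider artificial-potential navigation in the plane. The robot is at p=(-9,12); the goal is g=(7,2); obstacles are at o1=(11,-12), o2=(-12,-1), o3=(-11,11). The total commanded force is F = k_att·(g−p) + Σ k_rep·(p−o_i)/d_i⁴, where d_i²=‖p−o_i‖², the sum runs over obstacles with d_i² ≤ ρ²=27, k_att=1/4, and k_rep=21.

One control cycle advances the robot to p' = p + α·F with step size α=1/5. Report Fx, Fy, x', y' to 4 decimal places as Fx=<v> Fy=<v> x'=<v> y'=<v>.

F_att = 1/4·(g−p) = 1/4·(16,-10) = (4.0000,-2.5000)
o1: d²=976 > ρ²=27 → inactive
o2: d²=178 > ρ²=27 → inactive
o3: d²=5 ≤ ρ²=27; F_rep = 21·(2,1)/5² = (1.6800,0.8400)
F = F_att + ΣF_rep = (5.6800,-1.6600)
p' = p + 1/5·F = (-7.8640,11.6680)

Fx=5.6800 Fy=-1.6600 x'=-7.8640 y'=11.6680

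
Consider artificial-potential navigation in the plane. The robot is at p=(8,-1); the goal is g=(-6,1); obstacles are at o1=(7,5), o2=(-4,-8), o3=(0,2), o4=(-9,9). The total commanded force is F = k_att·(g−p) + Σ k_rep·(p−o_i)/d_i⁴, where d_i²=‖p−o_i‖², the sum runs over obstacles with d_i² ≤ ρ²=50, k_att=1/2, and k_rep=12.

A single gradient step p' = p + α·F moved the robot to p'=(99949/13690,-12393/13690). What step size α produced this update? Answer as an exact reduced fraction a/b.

α = 1/10

F_att = 1/2·(g−p) = 1/2·(-14,2) = (-7.0000,1.0000)
o1: d²=37 ≤ ρ²=50; F_rep = 12·(1,-6)/37² = (0.0088,-0.0526)
o2: d²=193 > ρ²=50 → inactive
o3: d²=73 > ρ²=50 → inactive
o4: d²=389 > ρ²=50 → inactive
F = F_att + ΣF_rep = (-6.9912,0.9474)
Δp = p'−p = (-0.6991,0.0947); α = Δx/Fx = (-9571/13690) / (-9571/1369) = 1/10
check: Δy/Fy = (1297/13690) / (1297/1369) = 1/10 ✓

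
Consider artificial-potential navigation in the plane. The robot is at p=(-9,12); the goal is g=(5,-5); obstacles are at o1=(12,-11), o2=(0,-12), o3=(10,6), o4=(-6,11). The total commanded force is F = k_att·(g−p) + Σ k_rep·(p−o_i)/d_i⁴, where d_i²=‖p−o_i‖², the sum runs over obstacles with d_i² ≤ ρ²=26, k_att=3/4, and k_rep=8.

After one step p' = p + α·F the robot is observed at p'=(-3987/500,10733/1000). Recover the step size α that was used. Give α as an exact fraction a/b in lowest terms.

α = 1/10

F_att = 3/4·(g−p) = 3/4·(14,-17) = (10.5000,-12.7500)
o1: d²=970 > ρ²=26 → inactive
o2: d²=657 > ρ²=26 → inactive
o3: d²=397 > ρ²=26 → inactive
o4: d²=10 ≤ ρ²=26; F_rep = 8·(-3,1)/10² = (-0.2400,0.0800)
F = F_att + ΣF_rep = (10.2600,-12.6700)
Δp = p'−p = (1.0260,-1.2670); α = Δx/Fx = (513/500) / (513/50) = 1/10
check: Δy/Fy = (-1267/1000) / (-1267/100) = 1/10 ✓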